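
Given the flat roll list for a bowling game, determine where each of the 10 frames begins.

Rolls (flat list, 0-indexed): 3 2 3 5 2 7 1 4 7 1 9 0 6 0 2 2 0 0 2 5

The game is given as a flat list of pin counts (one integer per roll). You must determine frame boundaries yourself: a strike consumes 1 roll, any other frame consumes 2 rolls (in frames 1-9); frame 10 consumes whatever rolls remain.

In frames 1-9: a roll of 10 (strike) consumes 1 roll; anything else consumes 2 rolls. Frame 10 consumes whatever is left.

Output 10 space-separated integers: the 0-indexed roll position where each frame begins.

Answer: 0 2 4 6 8 10 12 14 16 18

Derivation:
Frame 1 starts at roll index 0: rolls=3,2 (sum=5), consumes 2 rolls
Frame 2 starts at roll index 2: rolls=3,5 (sum=8), consumes 2 rolls
Frame 3 starts at roll index 4: rolls=2,7 (sum=9), consumes 2 rolls
Frame 4 starts at roll index 6: rolls=1,4 (sum=5), consumes 2 rolls
Frame 5 starts at roll index 8: rolls=7,1 (sum=8), consumes 2 rolls
Frame 6 starts at roll index 10: rolls=9,0 (sum=9), consumes 2 rolls
Frame 7 starts at roll index 12: rolls=6,0 (sum=6), consumes 2 rolls
Frame 8 starts at roll index 14: rolls=2,2 (sum=4), consumes 2 rolls
Frame 9 starts at roll index 16: rolls=0,0 (sum=0), consumes 2 rolls
Frame 10 starts at roll index 18: 2 remaining rolls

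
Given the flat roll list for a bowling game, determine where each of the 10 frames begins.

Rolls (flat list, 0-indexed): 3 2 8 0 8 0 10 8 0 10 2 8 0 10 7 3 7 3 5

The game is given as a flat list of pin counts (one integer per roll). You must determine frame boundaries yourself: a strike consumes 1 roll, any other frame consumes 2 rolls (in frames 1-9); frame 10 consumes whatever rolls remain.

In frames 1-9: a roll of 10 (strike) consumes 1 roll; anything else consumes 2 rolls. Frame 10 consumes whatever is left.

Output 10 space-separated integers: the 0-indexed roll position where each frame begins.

Frame 1 starts at roll index 0: rolls=3,2 (sum=5), consumes 2 rolls
Frame 2 starts at roll index 2: rolls=8,0 (sum=8), consumes 2 rolls
Frame 3 starts at roll index 4: rolls=8,0 (sum=8), consumes 2 rolls
Frame 4 starts at roll index 6: roll=10 (strike), consumes 1 roll
Frame 5 starts at roll index 7: rolls=8,0 (sum=8), consumes 2 rolls
Frame 6 starts at roll index 9: roll=10 (strike), consumes 1 roll
Frame 7 starts at roll index 10: rolls=2,8 (sum=10), consumes 2 rolls
Frame 8 starts at roll index 12: rolls=0,10 (sum=10), consumes 2 rolls
Frame 9 starts at roll index 14: rolls=7,3 (sum=10), consumes 2 rolls
Frame 10 starts at roll index 16: 3 remaining rolls

Answer: 0 2 4 6 7 9 10 12 14 16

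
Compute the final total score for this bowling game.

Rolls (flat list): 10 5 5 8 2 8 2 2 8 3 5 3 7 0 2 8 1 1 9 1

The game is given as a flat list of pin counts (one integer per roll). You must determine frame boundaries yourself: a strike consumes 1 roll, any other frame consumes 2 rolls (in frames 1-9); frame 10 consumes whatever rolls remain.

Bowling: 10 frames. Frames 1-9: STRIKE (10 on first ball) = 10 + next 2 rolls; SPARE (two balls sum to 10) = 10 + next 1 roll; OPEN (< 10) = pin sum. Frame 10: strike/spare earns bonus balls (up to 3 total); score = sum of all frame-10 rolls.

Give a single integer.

Frame 1: STRIKE. 10 + next two rolls (5+5) = 20. Cumulative: 20
Frame 2: SPARE (5+5=10). 10 + next roll (8) = 18. Cumulative: 38
Frame 3: SPARE (8+2=10). 10 + next roll (8) = 18. Cumulative: 56
Frame 4: SPARE (8+2=10). 10 + next roll (2) = 12. Cumulative: 68
Frame 5: SPARE (2+8=10). 10 + next roll (3) = 13. Cumulative: 81
Frame 6: OPEN (3+5=8). Cumulative: 89
Frame 7: SPARE (3+7=10). 10 + next roll (0) = 10. Cumulative: 99
Frame 8: OPEN (0+2=2). Cumulative: 101
Frame 9: OPEN (8+1=9). Cumulative: 110
Frame 10: SPARE. Sum of all frame-10 rolls (1+9+1) = 11. Cumulative: 121

Answer: 121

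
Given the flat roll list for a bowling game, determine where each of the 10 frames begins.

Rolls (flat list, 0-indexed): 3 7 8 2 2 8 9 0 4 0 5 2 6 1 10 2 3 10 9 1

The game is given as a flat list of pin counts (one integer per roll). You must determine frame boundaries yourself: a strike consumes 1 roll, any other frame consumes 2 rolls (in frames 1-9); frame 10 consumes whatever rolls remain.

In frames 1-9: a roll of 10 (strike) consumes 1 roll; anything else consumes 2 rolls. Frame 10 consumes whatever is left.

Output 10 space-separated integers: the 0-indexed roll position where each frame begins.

Frame 1 starts at roll index 0: rolls=3,7 (sum=10), consumes 2 rolls
Frame 2 starts at roll index 2: rolls=8,2 (sum=10), consumes 2 rolls
Frame 3 starts at roll index 4: rolls=2,8 (sum=10), consumes 2 rolls
Frame 4 starts at roll index 6: rolls=9,0 (sum=9), consumes 2 rolls
Frame 5 starts at roll index 8: rolls=4,0 (sum=4), consumes 2 rolls
Frame 6 starts at roll index 10: rolls=5,2 (sum=7), consumes 2 rolls
Frame 7 starts at roll index 12: rolls=6,1 (sum=7), consumes 2 rolls
Frame 8 starts at roll index 14: roll=10 (strike), consumes 1 roll
Frame 9 starts at roll index 15: rolls=2,3 (sum=5), consumes 2 rolls
Frame 10 starts at roll index 17: 3 remaining rolls

Answer: 0 2 4 6 8 10 12 14 15 17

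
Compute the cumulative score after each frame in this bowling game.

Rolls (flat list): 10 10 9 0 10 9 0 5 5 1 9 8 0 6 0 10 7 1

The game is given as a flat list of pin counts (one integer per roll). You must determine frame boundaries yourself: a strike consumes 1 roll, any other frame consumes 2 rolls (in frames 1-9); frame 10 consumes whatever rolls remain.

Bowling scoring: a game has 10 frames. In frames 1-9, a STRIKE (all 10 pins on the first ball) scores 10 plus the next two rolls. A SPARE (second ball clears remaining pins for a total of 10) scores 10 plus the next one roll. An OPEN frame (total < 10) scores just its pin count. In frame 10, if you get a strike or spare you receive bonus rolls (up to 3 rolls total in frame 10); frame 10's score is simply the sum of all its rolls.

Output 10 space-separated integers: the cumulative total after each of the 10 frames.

Frame 1: STRIKE. 10 + next two rolls (10+9) = 29. Cumulative: 29
Frame 2: STRIKE. 10 + next two rolls (9+0) = 19. Cumulative: 48
Frame 3: OPEN (9+0=9). Cumulative: 57
Frame 4: STRIKE. 10 + next two rolls (9+0) = 19. Cumulative: 76
Frame 5: OPEN (9+0=9). Cumulative: 85
Frame 6: SPARE (5+5=10). 10 + next roll (1) = 11. Cumulative: 96
Frame 7: SPARE (1+9=10). 10 + next roll (8) = 18. Cumulative: 114
Frame 8: OPEN (8+0=8). Cumulative: 122
Frame 9: OPEN (6+0=6). Cumulative: 128
Frame 10: STRIKE. Sum of all frame-10 rolls (10+7+1) = 18. Cumulative: 146

Answer: 29 48 57 76 85 96 114 122 128 146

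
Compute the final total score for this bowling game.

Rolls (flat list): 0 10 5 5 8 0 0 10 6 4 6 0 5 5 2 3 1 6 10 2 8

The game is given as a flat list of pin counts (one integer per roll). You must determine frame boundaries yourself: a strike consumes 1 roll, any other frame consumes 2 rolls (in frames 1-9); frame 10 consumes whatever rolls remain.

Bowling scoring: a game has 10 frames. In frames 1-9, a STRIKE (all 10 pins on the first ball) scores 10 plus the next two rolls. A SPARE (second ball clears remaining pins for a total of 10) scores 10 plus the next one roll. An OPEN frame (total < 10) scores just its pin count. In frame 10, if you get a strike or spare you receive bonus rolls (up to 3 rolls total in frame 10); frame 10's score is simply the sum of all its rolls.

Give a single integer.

Answer: 123

Derivation:
Frame 1: SPARE (0+10=10). 10 + next roll (5) = 15. Cumulative: 15
Frame 2: SPARE (5+5=10). 10 + next roll (8) = 18. Cumulative: 33
Frame 3: OPEN (8+0=8). Cumulative: 41
Frame 4: SPARE (0+10=10). 10 + next roll (6) = 16. Cumulative: 57
Frame 5: SPARE (6+4=10). 10 + next roll (6) = 16. Cumulative: 73
Frame 6: OPEN (6+0=6). Cumulative: 79
Frame 7: SPARE (5+5=10). 10 + next roll (2) = 12. Cumulative: 91
Frame 8: OPEN (2+3=5). Cumulative: 96
Frame 9: OPEN (1+6=7). Cumulative: 103
Frame 10: STRIKE. Sum of all frame-10 rolls (10+2+8) = 20. Cumulative: 123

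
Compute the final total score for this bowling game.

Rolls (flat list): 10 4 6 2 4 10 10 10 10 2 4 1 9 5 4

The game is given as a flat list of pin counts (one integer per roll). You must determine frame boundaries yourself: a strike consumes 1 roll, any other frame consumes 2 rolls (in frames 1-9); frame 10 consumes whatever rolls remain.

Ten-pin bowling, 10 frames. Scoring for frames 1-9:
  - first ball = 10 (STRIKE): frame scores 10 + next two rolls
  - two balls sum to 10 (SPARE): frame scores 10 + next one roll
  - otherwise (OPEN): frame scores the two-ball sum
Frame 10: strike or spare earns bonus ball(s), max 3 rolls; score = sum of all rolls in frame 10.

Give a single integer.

Answer: 166

Derivation:
Frame 1: STRIKE. 10 + next two rolls (4+6) = 20. Cumulative: 20
Frame 2: SPARE (4+6=10). 10 + next roll (2) = 12. Cumulative: 32
Frame 3: OPEN (2+4=6). Cumulative: 38
Frame 4: STRIKE. 10 + next two rolls (10+10) = 30. Cumulative: 68
Frame 5: STRIKE. 10 + next two rolls (10+10) = 30. Cumulative: 98
Frame 6: STRIKE. 10 + next two rolls (10+2) = 22. Cumulative: 120
Frame 7: STRIKE. 10 + next two rolls (2+4) = 16. Cumulative: 136
Frame 8: OPEN (2+4=6). Cumulative: 142
Frame 9: SPARE (1+9=10). 10 + next roll (5) = 15. Cumulative: 157
Frame 10: OPEN. Sum of all frame-10 rolls (5+4) = 9. Cumulative: 166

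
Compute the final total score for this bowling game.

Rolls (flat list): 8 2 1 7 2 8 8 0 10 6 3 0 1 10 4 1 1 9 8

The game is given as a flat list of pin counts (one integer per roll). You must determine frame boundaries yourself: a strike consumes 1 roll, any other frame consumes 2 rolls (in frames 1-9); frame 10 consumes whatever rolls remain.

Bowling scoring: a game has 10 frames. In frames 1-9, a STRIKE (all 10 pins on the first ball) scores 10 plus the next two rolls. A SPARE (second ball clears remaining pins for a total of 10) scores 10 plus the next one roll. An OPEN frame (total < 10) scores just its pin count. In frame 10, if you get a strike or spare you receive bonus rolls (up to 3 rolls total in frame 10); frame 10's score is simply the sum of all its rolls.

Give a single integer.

Frame 1: SPARE (8+2=10). 10 + next roll (1) = 11. Cumulative: 11
Frame 2: OPEN (1+7=8). Cumulative: 19
Frame 3: SPARE (2+8=10). 10 + next roll (8) = 18. Cumulative: 37
Frame 4: OPEN (8+0=8). Cumulative: 45
Frame 5: STRIKE. 10 + next two rolls (6+3) = 19. Cumulative: 64
Frame 6: OPEN (6+3=9). Cumulative: 73
Frame 7: OPEN (0+1=1). Cumulative: 74
Frame 8: STRIKE. 10 + next two rolls (4+1) = 15. Cumulative: 89
Frame 9: OPEN (4+1=5). Cumulative: 94
Frame 10: SPARE. Sum of all frame-10 rolls (1+9+8) = 18. Cumulative: 112

Answer: 112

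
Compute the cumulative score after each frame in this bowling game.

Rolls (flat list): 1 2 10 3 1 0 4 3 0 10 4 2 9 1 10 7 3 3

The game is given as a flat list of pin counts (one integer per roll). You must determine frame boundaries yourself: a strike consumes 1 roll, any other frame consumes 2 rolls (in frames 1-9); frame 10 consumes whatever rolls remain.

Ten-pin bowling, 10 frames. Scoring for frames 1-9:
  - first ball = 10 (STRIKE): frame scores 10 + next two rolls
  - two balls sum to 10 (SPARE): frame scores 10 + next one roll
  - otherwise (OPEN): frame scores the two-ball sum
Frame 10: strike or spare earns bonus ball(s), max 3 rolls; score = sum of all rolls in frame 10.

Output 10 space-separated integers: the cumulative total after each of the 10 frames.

Answer: 3 17 21 25 28 44 50 70 90 103

Derivation:
Frame 1: OPEN (1+2=3). Cumulative: 3
Frame 2: STRIKE. 10 + next two rolls (3+1) = 14. Cumulative: 17
Frame 3: OPEN (3+1=4). Cumulative: 21
Frame 4: OPEN (0+4=4). Cumulative: 25
Frame 5: OPEN (3+0=3). Cumulative: 28
Frame 6: STRIKE. 10 + next two rolls (4+2) = 16. Cumulative: 44
Frame 7: OPEN (4+2=6). Cumulative: 50
Frame 8: SPARE (9+1=10). 10 + next roll (10) = 20. Cumulative: 70
Frame 9: STRIKE. 10 + next two rolls (7+3) = 20. Cumulative: 90
Frame 10: SPARE. Sum of all frame-10 rolls (7+3+3) = 13. Cumulative: 103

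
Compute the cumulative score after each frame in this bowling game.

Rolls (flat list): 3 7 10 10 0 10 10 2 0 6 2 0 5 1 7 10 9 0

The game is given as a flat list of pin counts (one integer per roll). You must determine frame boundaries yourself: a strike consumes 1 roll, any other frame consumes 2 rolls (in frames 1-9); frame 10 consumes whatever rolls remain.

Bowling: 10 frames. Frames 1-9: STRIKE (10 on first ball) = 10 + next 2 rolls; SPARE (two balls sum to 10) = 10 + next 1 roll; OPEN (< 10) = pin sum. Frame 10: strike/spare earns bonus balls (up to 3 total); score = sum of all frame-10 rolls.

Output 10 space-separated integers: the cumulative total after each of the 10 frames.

Frame 1: SPARE (3+7=10). 10 + next roll (10) = 20. Cumulative: 20
Frame 2: STRIKE. 10 + next two rolls (10+0) = 20. Cumulative: 40
Frame 3: STRIKE. 10 + next two rolls (0+10) = 20. Cumulative: 60
Frame 4: SPARE (0+10=10). 10 + next roll (10) = 20. Cumulative: 80
Frame 5: STRIKE. 10 + next two rolls (2+0) = 12. Cumulative: 92
Frame 6: OPEN (2+0=2). Cumulative: 94
Frame 7: OPEN (6+2=8). Cumulative: 102
Frame 8: OPEN (0+5=5). Cumulative: 107
Frame 9: OPEN (1+7=8). Cumulative: 115
Frame 10: STRIKE. Sum of all frame-10 rolls (10+9+0) = 19. Cumulative: 134

Answer: 20 40 60 80 92 94 102 107 115 134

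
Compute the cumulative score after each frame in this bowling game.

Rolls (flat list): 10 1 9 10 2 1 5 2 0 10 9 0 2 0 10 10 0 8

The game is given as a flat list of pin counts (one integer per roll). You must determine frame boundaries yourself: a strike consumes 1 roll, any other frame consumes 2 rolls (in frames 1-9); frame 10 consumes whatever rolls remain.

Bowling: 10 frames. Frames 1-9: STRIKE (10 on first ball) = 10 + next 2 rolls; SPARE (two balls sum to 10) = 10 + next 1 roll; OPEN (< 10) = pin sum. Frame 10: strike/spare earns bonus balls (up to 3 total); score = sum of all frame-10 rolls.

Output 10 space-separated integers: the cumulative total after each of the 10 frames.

Frame 1: STRIKE. 10 + next two rolls (1+9) = 20. Cumulative: 20
Frame 2: SPARE (1+9=10). 10 + next roll (10) = 20. Cumulative: 40
Frame 3: STRIKE. 10 + next two rolls (2+1) = 13. Cumulative: 53
Frame 4: OPEN (2+1=3). Cumulative: 56
Frame 5: OPEN (5+2=7). Cumulative: 63
Frame 6: SPARE (0+10=10). 10 + next roll (9) = 19. Cumulative: 82
Frame 7: OPEN (9+0=9). Cumulative: 91
Frame 8: OPEN (2+0=2). Cumulative: 93
Frame 9: STRIKE. 10 + next two rolls (10+0) = 20. Cumulative: 113
Frame 10: STRIKE. Sum of all frame-10 rolls (10+0+8) = 18. Cumulative: 131

Answer: 20 40 53 56 63 82 91 93 113 131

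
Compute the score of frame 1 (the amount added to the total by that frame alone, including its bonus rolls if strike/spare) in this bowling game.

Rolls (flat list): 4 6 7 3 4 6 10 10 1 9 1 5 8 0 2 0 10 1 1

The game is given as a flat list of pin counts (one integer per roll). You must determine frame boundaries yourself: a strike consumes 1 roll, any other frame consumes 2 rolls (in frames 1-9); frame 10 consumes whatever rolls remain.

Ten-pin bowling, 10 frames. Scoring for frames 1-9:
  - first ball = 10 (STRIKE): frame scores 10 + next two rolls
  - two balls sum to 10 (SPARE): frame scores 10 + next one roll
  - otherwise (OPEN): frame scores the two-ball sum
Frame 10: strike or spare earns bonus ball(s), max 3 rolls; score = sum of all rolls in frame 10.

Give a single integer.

Answer: 17

Derivation:
Frame 1: SPARE (4+6=10). 10 + next roll (7) = 17. Cumulative: 17
Frame 2: SPARE (7+3=10). 10 + next roll (4) = 14. Cumulative: 31
Frame 3: SPARE (4+6=10). 10 + next roll (10) = 20. Cumulative: 51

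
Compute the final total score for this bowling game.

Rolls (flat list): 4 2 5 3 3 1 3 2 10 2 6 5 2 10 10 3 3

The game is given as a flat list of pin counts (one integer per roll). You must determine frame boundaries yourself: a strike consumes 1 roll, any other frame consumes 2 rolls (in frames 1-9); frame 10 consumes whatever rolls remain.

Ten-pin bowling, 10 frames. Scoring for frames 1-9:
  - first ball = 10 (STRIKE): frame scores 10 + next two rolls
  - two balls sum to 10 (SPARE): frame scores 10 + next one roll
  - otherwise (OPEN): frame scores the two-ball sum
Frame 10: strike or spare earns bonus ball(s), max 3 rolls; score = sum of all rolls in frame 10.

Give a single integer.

Frame 1: OPEN (4+2=6). Cumulative: 6
Frame 2: OPEN (5+3=8). Cumulative: 14
Frame 3: OPEN (3+1=4). Cumulative: 18
Frame 4: OPEN (3+2=5). Cumulative: 23
Frame 5: STRIKE. 10 + next two rolls (2+6) = 18. Cumulative: 41
Frame 6: OPEN (2+6=8). Cumulative: 49
Frame 7: OPEN (5+2=7). Cumulative: 56
Frame 8: STRIKE. 10 + next two rolls (10+3) = 23. Cumulative: 79
Frame 9: STRIKE. 10 + next two rolls (3+3) = 16. Cumulative: 95
Frame 10: OPEN. Sum of all frame-10 rolls (3+3) = 6. Cumulative: 101

Answer: 101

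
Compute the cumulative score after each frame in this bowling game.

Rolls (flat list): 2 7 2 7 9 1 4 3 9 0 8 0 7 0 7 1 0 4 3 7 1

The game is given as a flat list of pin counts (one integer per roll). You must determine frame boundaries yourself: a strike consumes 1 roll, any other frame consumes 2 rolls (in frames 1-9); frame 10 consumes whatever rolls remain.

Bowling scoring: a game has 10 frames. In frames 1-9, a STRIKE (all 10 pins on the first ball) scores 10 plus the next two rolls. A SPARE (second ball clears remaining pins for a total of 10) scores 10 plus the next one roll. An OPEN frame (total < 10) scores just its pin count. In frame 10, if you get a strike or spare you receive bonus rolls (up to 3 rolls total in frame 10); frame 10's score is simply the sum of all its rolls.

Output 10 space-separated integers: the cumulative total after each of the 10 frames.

Frame 1: OPEN (2+7=9). Cumulative: 9
Frame 2: OPEN (2+7=9). Cumulative: 18
Frame 3: SPARE (9+1=10). 10 + next roll (4) = 14. Cumulative: 32
Frame 4: OPEN (4+3=7). Cumulative: 39
Frame 5: OPEN (9+0=9). Cumulative: 48
Frame 6: OPEN (8+0=8). Cumulative: 56
Frame 7: OPEN (7+0=7). Cumulative: 63
Frame 8: OPEN (7+1=8). Cumulative: 71
Frame 9: OPEN (0+4=4). Cumulative: 75
Frame 10: SPARE. Sum of all frame-10 rolls (3+7+1) = 11. Cumulative: 86

Answer: 9 18 32 39 48 56 63 71 75 86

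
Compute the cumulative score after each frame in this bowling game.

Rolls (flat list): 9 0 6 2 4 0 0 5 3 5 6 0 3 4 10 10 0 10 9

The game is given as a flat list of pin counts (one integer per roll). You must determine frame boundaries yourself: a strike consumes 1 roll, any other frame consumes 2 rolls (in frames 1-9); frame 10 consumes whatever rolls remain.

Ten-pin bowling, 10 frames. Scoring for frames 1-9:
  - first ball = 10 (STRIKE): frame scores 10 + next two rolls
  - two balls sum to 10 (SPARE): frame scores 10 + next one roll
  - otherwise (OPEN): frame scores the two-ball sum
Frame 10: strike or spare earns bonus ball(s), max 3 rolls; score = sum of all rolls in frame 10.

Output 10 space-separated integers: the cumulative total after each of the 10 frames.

Frame 1: OPEN (9+0=9). Cumulative: 9
Frame 2: OPEN (6+2=8). Cumulative: 17
Frame 3: OPEN (4+0=4). Cumulative: 21
Frame 4: OPEN (0+5=5). Cumulative: 26
Frame 5: OPEN (3+5=8). Cumulative: 34
Frame 6: OPEN (6+0=6). Cumulative: 40
Frame 7: OPEN (3+4=7). Cumulative: 47
Frame 8: STRIKE. 10 + next two rolls (10+0) = 20. Cumulative: 67
Frame 9: STRIKE. 10 + next two rolls (0+10) = 20. Cumulative: 87
Frame 10: SPARE. Sum of all frame-10 rolls (0+10+9) = 19. Cumulative: 106

Answer: 9 17 21 26 34 40 47 67 87 106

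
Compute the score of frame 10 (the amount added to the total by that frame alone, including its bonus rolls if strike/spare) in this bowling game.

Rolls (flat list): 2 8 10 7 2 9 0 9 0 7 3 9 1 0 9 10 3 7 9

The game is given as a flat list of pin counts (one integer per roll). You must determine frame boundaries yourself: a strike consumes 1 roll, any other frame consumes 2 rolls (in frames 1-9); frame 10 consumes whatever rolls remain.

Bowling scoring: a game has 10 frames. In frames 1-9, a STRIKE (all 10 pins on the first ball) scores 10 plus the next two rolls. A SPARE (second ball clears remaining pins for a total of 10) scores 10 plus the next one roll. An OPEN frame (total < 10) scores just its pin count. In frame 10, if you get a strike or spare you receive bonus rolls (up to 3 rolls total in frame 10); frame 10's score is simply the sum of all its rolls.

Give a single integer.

Answer: 19

Derivation:
Frame 1: SPARE (2+8=10). 10 + next roll (10) = 20. Cumulative: 20
Frame 2: STRIKE. 10 + next two rolls (7+2) = 19. Cumulative: 39
Frame 3: OPEN (7+2=9). Cumulative: 48
Frame 4: OPEN (9+0=9). Cumulative: 57
Frame 5: OPEN (9+0=9). Cumulative: 66
Frame 6: SPARE (7+3=10). 10 + next roll (9) = 19. Cumulative: 85
Frame 7: SPARE (9+1=10). 10 + next roll (0) = 10. Cumulative: 95
Frame 8: OPEN (0+9=9). Cumulative: 104
Frame 9: STRIKE. 10 + next two rolls (3+7) = 20. Cumulative: 124
Frame 10: SPARE. Sum of all frame-10 rolls (3+7+9) = 19. Cumulative: 143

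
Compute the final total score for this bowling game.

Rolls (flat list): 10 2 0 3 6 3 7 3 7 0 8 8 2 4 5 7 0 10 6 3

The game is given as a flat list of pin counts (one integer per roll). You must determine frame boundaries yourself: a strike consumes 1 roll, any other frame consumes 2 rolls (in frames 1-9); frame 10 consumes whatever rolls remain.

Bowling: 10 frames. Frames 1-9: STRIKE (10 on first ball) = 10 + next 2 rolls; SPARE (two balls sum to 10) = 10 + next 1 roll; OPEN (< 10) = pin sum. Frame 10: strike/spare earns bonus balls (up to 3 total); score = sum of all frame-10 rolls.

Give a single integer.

Frame 1: STRIKE. 10 + next two rolls (2+0) = 12. Cumulative: 12
Frame 2: OPEN (2+0=2). Cumulative: 14
Frame 3: OPEN (3+6=9). Cumulative: 23
Frame 4: SPARE (3+7=10). 10 + next roll (3) = 13. Cumulative: 36
Frame 5: SPARE (3+7=10). 10 + next roll (0) = 10. Cumulative: 46
Frame 6: OPEN (0+8=8). Cumulative: 54
Frame 7: SPARE (8+2=10). 10 + next roll (4) = 14. Cumulative: 68
Frame 8: OPEN (4+5=9). Cumulative: 77
Frame 9: OPEN (7+0=7). Cumulative: 84
Frame 10: STRIKE. Sum of all frame-10 rolls (10+6+3) = 19. Cumulative: 103

Answer: 103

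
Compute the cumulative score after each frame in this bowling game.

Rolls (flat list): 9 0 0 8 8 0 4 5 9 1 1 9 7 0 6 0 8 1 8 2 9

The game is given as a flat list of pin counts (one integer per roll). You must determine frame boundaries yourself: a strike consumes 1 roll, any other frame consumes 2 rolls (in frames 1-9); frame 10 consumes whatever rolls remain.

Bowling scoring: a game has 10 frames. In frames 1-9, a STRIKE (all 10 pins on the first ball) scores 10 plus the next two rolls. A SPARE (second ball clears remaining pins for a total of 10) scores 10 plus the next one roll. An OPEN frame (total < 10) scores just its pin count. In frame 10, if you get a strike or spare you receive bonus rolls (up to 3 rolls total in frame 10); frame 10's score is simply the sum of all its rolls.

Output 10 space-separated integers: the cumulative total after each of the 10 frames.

Answer: 9 17 25 34 45 62 69 75 84 103

Derivation:
Frame 1: OPEN (9+0=9). Cumulative: 9
Frame 2: OPEN (0+8=8). Cumulative: 17
Frame 3: OPEN (8+0=8). Cumulative: 25
Frame 4: OPEN (4+5=9). Cumulative: 34
Frame 5: SPARE (9+1=10). 10 + next roll (1) = 11. Cumulative: 45
Frame 6: SPARE (1+9=10). 10 + next roll (7) = 17. Cumulative: 62
Frame 7: OPEN (7+0=7). Cumulative: 69
Frame 8: OPEN (6+0=6). Cumulative: 75
Frame 9: OPEN (8+1=9). Cumulative: 84
Frame 10: SPARE. Sum of all frame-10 rolls (8+2+9) = 19. Cumulative: 103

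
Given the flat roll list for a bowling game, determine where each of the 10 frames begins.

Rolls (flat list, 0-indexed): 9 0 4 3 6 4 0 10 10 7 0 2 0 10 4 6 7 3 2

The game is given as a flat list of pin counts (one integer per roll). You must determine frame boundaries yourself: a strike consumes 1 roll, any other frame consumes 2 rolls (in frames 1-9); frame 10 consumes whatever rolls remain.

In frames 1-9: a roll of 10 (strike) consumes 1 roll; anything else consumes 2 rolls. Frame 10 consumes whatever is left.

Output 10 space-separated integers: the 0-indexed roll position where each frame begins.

Frame 1 starts at roll index 0: rolls=9,0 (sum=9), consumes 2 rolls
Frame 2 starts at roll index 2: rolls=4,3 (sum=7), consumes 2 rolls
Frame 3 starts at roll index 4: rolls=6,4 (sum=10), consumes 2 rolls
Frame 4 starts at roll index 6: rolls=0,10 (sum=10), consumes 2 rolls
Frame 5 starts at roll index 8: roll=10 (strike), consumes 1 roll
Frame 6 starts at roll index 9: rolls=7,0 (sum=7), consumes 2 rolls
Frame 7 starts at roll index 11: rolls=2,0 (sum=2), consumes 2 rolls
Frame 8 starts at roll index 13: roll=10 (strike), consumes 1 roll
Frame 9 starts at roll index 14: rolls=4,6 (sum=10), consumes 2 rolls
Frame 10 starts at roll index 16: 3 remaining rolls

Answer: 0 2 4 6 8 9 11 13 14 16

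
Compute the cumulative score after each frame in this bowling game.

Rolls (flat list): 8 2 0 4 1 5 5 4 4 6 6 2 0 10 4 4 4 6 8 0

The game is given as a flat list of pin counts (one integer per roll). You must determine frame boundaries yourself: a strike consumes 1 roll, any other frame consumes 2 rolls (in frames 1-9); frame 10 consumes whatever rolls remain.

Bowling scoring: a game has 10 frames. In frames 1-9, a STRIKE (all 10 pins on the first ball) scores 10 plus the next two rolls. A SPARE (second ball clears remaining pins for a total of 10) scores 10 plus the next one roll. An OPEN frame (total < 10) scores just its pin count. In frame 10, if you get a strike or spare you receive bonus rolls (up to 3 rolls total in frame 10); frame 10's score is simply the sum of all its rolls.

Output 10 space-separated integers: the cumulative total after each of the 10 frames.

Frame 1: SPARE (8+2=10). 10 + next roll (0) = 10. Cumulative: 10
Frame 2: OPEN (0+4=4). Cumulative: 14
Frame 3: OPEN (1+5=6). Cumulative: 20
Frame 4: OPEN (5+4=9). Cumulative: 29
Frame 5: SPARE (4+6=10). 10 + next roll (6) = 16. Cumulative: 45
Frame 6: OPEN (6+2=8). Cumulative: 53
Frame 7: SPARE (0+10=10). 10 + next roll (4) = 14. Cumulative: 67
Frame 8: OPEN (4+4=8). Cumulative: 75
Frame 9: SPARE (4+6=10). 10 + next roll (8) = 18. Cumulative: 93
Frame 10: OPEN. Sum of all frame-10 rolls (8+0) = 8. Cumulative: 101

Answer: 10 14 20 29 45 53 67 75 93 101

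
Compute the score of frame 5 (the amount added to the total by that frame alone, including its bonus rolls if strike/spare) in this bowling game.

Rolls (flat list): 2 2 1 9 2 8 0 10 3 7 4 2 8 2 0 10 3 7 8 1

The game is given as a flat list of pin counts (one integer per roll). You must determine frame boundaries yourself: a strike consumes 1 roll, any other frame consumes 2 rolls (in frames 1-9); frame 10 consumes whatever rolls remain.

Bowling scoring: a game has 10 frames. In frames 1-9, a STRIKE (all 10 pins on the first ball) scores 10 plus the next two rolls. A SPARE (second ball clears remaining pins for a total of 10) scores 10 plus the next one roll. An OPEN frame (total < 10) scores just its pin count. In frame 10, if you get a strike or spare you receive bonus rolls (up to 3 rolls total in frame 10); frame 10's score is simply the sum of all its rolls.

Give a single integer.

Answer: 14

Derivation:
Frame 1: OPEN (2+2=4). Cumulative: 4
Frame 2: SPARE (1+9=10). 10 + next roll (2) = 12. Cumulative: 16
Frame 3: SPARE (2+8=10). 10 + next roll (0) = 10. Cumulative: 26
Frame 4: SPARE (0+10=10). 10 + next roll (3) = 13. Cumulative: 39
Frame 5: SPARE (3+7=10). 10 + next roll (4) = 14. Cumulative: 53
Frame 6: OPEN (4+2=6). Cumulative: 59
Frame 7: SPARE (8+2=10). 10 + next roll (0) = 10. Cumulative: 69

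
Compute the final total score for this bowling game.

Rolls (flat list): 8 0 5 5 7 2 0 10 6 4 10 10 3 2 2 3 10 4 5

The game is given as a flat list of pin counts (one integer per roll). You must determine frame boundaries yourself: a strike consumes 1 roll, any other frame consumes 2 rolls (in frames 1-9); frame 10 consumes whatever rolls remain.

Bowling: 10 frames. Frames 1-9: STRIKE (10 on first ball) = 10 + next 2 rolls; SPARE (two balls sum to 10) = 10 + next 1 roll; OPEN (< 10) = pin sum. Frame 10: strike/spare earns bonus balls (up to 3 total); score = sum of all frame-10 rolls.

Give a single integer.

Answer: 137

Derivation:
Frame 1: OPEN (8+0=8). Cumulative: 8
Frame 2: SPARE (5+5=10). 10 + next roll (7) = 17. Cumulative: 25
Frame 3: OPEN (7+2=9). Cumulative: 34
Frame 4: SPARE (0+10=10). 10 + next roll (6) = 16. Cumulative: 50
Frame 5: SPARE (6+4=10). 10 + next roll (10) = 20. Cumulative: 70
Frame 6: STRIKE. 10 + next two rolls (10+3) = 23. Cumulative: 93
Frame 7: STRIKE. 10 + next two rolls (3+2) = 15. Cumulative: 108
Frame 8: OPEN (3+2=5). Cumulative: 113
Frame 9: OPEN (2+3=5). Cumulative: 118
Frame 10: STRIKE. Sum of all frame-10 rolls (10+4+5) = 19. Cumulative: 137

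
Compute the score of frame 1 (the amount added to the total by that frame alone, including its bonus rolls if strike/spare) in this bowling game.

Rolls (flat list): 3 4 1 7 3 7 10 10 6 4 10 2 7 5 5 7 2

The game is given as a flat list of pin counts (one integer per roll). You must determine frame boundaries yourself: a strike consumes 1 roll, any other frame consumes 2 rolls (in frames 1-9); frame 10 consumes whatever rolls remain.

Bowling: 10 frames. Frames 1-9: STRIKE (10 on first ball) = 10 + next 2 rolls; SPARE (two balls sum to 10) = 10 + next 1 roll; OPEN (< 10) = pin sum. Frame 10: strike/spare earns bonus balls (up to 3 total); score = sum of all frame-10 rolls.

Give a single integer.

Frame 1: OPEN (3+4=7). Cumulative: 7
Frame 2: OPEN (1+7=8). Cumulative: 15
Frame 3: SPARE (3+7=10). 10 + next roll (10) = 20. Cumulative: 35

Answer: 7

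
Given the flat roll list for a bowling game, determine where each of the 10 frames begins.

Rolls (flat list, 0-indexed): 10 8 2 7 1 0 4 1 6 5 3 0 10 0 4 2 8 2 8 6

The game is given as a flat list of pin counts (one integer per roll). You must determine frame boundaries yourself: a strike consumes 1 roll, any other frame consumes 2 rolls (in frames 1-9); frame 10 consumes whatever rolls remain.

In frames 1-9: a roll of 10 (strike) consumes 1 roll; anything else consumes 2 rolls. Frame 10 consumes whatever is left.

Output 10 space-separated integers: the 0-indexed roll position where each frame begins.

Answer: 0 1 3 5 7 9 11 13 15 17

Derivation:
Frame 1 starts at roll index 0: roll=10 (strike), consumes 1 roll
Frame 2 starts at roll index 1: rolls=8,2 (sum=10), consumes 2 rolls
Frame 3 starts at roll index 3: rolls=7,1 (sum=8), consumes 2 rolls
Frame 4 starts at roll index 5: rolls=0,4 (sum=4), consumes 2 rolls
Frame 5 starts at roll index 7: rolls=1,6 (sum=7), consumes 2 rolls
Frame 6 starts at roll index 9: rolls=5,3 (sum=8), consumes 2 rolls
Frame 7 starts at roll index 11: rolls=0,10 (sum=10), consumes 2 rolls
Frame 8 starts at roll index 13: rolls=0,4 (sum=4), consumes 2 rolls
Frame 9 starts at roll index 15: rolls=2,8 (sum=10), consumes 2 rolls
Frame 10 starts at roll index 17: 3 remaining rolls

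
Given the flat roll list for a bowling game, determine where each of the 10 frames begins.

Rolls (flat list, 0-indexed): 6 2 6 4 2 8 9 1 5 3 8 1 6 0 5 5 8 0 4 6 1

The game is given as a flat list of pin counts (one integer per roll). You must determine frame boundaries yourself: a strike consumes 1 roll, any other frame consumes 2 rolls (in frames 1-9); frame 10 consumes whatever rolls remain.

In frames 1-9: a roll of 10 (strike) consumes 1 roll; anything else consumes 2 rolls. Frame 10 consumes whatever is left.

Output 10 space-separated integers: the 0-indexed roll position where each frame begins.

Answer: 0 2 4 6 8 10 12 14 16 18

Derivation:
Frame 1 starts at roll index 0: rolls=6,2 (sum=8), consumes 2 rolls
Frame 2 starts at roll index 2: rolls=6,4 (sum=10), consumes 2 rolls
Frame 3 starts at roll index 4: rolls=2,8 (sum=10), consumes 2 rolls
Frame 4 starts at roll index 6: rolls=9,1 (sum=10), consumes 2 rolls
Frame 5 starts at roll index 8: rolls=5,3 (sum=8), consumes 2 rolls
Frame 6 starts at roll index 10: rolls=8,1 (sum=9), consumes 2 rolls
Frame 7 starts at roll index 12: rolls=6,0 (sum=6), consumes 2 rolls
Frame 8 starts at roll index 14: rolls=5,5 (sum=10), consumes 2 rolls
Frame 9 starts at roll index 16: rolls=8,0 (sum=8), consumes 2 rolls
Frame 10 starts at roll index 18: 3 remaining rolls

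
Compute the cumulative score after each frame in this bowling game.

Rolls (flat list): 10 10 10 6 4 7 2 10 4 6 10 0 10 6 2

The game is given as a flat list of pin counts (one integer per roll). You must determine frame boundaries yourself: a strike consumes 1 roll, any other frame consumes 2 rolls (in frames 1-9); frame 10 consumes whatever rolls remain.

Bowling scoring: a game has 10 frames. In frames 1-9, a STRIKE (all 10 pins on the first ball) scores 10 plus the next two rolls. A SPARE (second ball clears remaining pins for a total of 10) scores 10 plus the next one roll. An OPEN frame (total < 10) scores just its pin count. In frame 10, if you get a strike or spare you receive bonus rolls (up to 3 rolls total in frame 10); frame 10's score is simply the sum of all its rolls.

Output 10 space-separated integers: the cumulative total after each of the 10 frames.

Answer: 30 56 76 93 102 122 142 162 178 186

Derivation:
Frame 1: STRIKE. 10 + next two rolls (10+10) = 30. Cumulative: 30
Frame 2: STRIKE. 10 + next two rolls (10+6) = 26. Cumulative: 56
Frame 3: STRIKE. 10 + next two rolls (6+4) = 20. Cumulative: 76
Frame 4: SPARE (6+4=10). 10 + next roll (7) = 17. Cumulative: 93
Frame 5: OPEN (7+2=9). Cumulative: 102
Frame 6: STRIKE. 10 + next two rolls (4+6) = 20. Cumulative: 122
Frame 7: SPARE (4+6=10). 10 + next roll (10) = 20. Cumulative: 142
Frame 8: STRIKE. 10 + next two rolls (0+10) = 20. Cumulative: 162
Frame 9: SPARE (0+10=10). 10 + next roll (6) = 16. Cumulative: 178
Frame 10: OPEN. Sum of all frame-10 rolls (6+2) = 8. Cumulative: 186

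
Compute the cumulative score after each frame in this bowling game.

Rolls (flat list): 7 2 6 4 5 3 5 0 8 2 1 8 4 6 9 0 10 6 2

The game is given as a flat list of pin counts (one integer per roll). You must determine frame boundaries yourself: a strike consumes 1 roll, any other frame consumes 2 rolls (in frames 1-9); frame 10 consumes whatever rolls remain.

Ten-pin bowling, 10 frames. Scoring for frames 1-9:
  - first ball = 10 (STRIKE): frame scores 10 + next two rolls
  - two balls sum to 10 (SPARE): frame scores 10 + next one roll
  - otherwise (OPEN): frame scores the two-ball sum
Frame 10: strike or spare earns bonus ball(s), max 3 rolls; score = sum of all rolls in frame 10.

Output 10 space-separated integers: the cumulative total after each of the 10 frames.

Answer: 9 24 32 37 48 57 76 85 103 111

Derivation:
Frame 1: OPEN (7+2=9). Cumulative: 9
Frame 2: SPARE (6+4=10). 10 + next roll (5) = 15. Cumulative: 24
Frame 3: OPEN (5+3=8). Cumulative: 32
Frame 4: OPEN (5+0=5). Cumulative: 37
Frame 5: SPARE (8+2=10). 10 + next roll (1) = 11. Cumulative: 48
Frame 6: OPEN (1+8=9). Cumulative: 57
Frame 7: SPARE (4+6=10). 10 + next roll (9) = 19. Cumulative: 76
Frame 8: OPEN (9+0=9). Cumulative: 85
Frame 9: STRIKE. 10 + next two rolls (6+2) = 18. Cumulative: 103
Frame 10: OPEN. Sum of all frame-10 rolls (6+2) = 8. Cumulative: 111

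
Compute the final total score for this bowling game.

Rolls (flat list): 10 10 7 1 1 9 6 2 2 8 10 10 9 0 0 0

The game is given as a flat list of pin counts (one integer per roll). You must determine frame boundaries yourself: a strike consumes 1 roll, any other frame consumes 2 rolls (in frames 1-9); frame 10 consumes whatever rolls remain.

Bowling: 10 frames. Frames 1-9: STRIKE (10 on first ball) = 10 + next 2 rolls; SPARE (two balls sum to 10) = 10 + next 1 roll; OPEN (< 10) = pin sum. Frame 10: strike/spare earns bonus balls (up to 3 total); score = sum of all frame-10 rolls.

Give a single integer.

Answer: 154

Derivation:
Frame 1: STRIKE. 10 + next two rolls (10+7) = 27. Cumulative: 27
Frame 2: STRIKE. 10 + next two rolls (7+1) = 18. Cumulative: 45
Frame 3: OPEN (7+1=8). Cumulative: 53
Frame 4: SPARE (1+9=10). 10 + next roll (6) = 16. Cumulative: 69
Frame 5: OPEN (6+2=8). Cumulative: 77
Frame 6: SPARE (2+8=10). 10 + next roll (10) = 20. Cumulative: 97
Frame 7: STRIKE. 10 + next two rolls (10+9) = 29. Cumulative: 126
Frame 8: STRIKE. 10 + next two rolls (9+0) = 19. Cumulative: 145
Frame 9: OPEN (9+0=9). Cumulative: 154
Frame 10: OPEN. Sum of all frame-10 rolls (0+0) = 0. Cumulative: 154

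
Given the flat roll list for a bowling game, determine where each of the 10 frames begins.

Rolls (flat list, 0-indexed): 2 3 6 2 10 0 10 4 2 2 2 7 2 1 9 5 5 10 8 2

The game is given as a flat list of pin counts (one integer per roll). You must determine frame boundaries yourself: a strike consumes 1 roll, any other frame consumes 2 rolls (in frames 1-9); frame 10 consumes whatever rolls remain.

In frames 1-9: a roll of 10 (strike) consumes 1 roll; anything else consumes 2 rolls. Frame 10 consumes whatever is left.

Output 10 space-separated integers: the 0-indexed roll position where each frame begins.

Frame 1 starts at roll index 0: rolls=2,3 (sum=5), consumes 2 rolls
Frame 2 starts at roll index 2: rolls=6,2 (sum=8), consumes 2 rolls
Frame 3 starts at roll index 4: roll=10 (strike), consumes 1 roll
Frame 4 starts at roll index 5: rolls=0,10 (sum=10), consumes 2 rolls
Frame 5 starts at roll index 7: rolls=4,2 (sum=6), consumes 2 rolls
Frame 6 starts at roll index 9: rolls=2,2 (sum=4), consumes 2 rolls
Frame 7 starts at roll index 11: rolls=7,2 (sum=9), consumes 2 rolls
Frame 8 starts at roll index 13: rolls=1,9 (sum=10), consumes 2 rolls
Frame 9 starts at roll index 15: rolls=5,5 (sum=10), consumes 2 rolls
Frame 10 starts at roll index 17: 3 remaining rolls

Answer: 0 2 4 5 7 9 11 13 15 17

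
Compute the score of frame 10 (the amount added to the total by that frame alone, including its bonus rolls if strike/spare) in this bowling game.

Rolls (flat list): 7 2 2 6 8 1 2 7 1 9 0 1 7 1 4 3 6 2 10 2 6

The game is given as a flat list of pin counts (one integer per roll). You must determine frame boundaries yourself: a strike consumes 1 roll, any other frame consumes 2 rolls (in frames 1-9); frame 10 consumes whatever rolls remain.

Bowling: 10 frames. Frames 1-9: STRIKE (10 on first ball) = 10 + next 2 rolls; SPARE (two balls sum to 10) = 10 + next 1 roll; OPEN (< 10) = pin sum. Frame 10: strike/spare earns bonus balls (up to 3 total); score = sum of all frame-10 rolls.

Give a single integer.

Answer: 18

Derivation:
Frame 1: OPEN (7+2=9). Cumulative: 9
Frame 2: OPEN (2+6=8). Cumulative: 17
Frame 3: OPEN (8+1=9). Cumulative: 26
Frame 4: OPEN (2+7=9). Cumulative: 35
Frame 5: SPARE (1+9=10). 10 + next roll (0) = 10. Cumulative: 45
Frame 6: OPEN (0+1=1). Cumulative: 46
Frame 7: OPEN (7+1=8). Cumulative: 54
Frame 8: OPEN (4+3=7). Cumulative: 61
Frame 9: OPEN (6+2=8). Cumulative: 69
Frame 10: STRIKE. Sum of all frame-10 rolls (10+2+6) = 18. Cumulative: 87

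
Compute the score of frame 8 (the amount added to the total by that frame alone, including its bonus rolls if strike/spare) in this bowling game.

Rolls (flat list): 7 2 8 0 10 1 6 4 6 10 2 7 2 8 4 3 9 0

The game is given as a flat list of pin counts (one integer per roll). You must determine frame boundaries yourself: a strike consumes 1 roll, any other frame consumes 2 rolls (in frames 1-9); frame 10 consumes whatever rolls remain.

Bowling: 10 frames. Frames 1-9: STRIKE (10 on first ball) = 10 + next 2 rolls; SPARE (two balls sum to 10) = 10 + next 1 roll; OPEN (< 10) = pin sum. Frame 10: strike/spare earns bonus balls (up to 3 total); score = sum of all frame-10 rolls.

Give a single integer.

Frame 1: OPEN (7+2=9). Cumulative: 9
Frame 2: OPEN (8+0=8). Cumulative: 17
Frame 3: STRIKE. 10 + next two rolls (1+6) = 17. Cumulative: 34
Frame 4: OPEN (1+6=7). Cumulative: 41
Frame 5: SPARE (4+6=10). 10 + next roll (10) = 20. Cumulative: 61
Frame 6: STRIKE. 10 + next two rolls (2+7) = 19. Cumulative: 80
Frame 7: OPEN (2+7=9). Cumulative: 89
Frame 8: SPARE (2+8=10). 10 + next roll (4) = 14. Cumulative: 103
Frame 9: OPEN (4+3=7). Cumulative: 110
Frame 10: OPEN. Sum of all frame-10 rolls (9+0) = 9. Cumulative: 119

Answer: 14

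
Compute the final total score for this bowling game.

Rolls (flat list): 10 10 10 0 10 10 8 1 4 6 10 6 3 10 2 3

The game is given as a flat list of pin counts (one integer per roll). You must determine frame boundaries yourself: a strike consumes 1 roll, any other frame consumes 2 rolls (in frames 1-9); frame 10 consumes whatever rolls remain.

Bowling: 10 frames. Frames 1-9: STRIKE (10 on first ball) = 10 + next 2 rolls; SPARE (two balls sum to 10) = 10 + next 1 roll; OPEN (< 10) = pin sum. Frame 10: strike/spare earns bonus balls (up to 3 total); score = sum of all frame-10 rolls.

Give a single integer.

Frame 1: STRIKE. 10 + next two rolls (10+10) = 30. Cumulative: 30
Frame 2: STRIKE. 10 + next two rolls (10+0) = 20. Cumulative: 50
Frame 3: STRIKE. 10 + next two rolls (0+10) = 20. Cumulative: 70
Frame 4: SPARE (0+10=10). 10 + next roll (10) = 20. Cumulative: 90
Frame 5: STRIKE. 10 + next two rolls (8+1) = 19. Cumulative: 109
Frame 6: OPEN (8+1=9). Cumulative: 118
Frame 7: SPARE (4+6=10). 10 + next roll (10) = 20. Cumulative: 138
Frame 8: STRIKE. 10 + next two rolls (6+3) = 19. Cumulative: 157
Frame 9: OPEN (6+3=9). Cumulative: 166
Frame 10: STRIKE. Sum of all frame-10 rolls (10+2+3) = 15. Cumulative: 181

Answer: 181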